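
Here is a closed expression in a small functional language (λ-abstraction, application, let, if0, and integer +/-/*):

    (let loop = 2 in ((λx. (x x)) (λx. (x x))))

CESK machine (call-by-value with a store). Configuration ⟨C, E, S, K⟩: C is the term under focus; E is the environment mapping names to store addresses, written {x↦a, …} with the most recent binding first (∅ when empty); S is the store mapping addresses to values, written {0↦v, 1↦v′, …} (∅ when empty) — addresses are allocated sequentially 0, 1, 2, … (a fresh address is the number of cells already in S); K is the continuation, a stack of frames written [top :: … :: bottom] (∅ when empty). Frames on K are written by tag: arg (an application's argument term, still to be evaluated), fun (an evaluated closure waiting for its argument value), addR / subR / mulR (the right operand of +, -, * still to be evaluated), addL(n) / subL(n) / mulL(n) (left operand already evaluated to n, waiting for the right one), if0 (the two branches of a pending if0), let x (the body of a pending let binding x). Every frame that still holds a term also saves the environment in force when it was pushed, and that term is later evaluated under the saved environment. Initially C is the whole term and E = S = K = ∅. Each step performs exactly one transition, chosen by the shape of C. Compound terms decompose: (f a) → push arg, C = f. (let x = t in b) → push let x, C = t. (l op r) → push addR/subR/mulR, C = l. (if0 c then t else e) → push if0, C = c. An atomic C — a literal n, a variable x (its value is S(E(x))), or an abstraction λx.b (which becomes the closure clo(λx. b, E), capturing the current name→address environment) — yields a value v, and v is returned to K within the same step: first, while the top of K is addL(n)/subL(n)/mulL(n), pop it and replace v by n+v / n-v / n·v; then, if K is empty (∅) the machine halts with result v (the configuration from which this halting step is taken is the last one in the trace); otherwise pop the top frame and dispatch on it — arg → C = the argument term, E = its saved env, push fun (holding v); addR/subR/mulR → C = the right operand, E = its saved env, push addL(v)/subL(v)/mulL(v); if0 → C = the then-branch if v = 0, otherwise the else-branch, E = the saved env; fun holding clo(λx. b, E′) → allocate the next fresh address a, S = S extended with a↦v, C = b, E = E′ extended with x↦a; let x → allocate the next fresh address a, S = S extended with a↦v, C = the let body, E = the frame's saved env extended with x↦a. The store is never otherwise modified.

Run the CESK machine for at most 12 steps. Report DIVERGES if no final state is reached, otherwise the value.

t=0: [C=(let loop = 2 in ((λx. (x x)) (λx. (x x)))) | E=∅ | S=∅ | K=∅]
t=1: [C=2 | E=∅ | S=∅ | K=[let loop]]
t=2: [C=((λx. (x x)) (λx. (x x))) | E={loop↦0} | S={0↦2} | K=∅]
t=3: [C=(λx. (x x)) | E={loop↦0} | S={0↦2} | K=[arg]]
t=4: [C=(λx. (x x)) | E={loop↦0} | S={0↦2} | K=[fun]]
t=5: [C=(x x) | E={x↦1, loop↦0} | S={0↦2, 1↦clo(λx. (x x), {loop↦0})} | K=∅]
t=6: [C=x | E={x↦1, loop↦0} | S={0↦2, 1↦clo(λx. (x x), {loop↦0})} | K=[arg]]
t=7: [C=x | E={x↦1, loop↦0} | S={0↦2, 1↦clo(λx. (x x), {loop↦0})} | K=[fun]]
t=8: [C=(x x) | E={x↦2, loop↦0} | S={0↦2, 1↦clo(λx. (x x), {loop↦0}), 2↦clo(λx. (x x), {loop↦0})} | K=∅]
t=9: [C=x | E={x↦2, loop↦0} | S={0↦2, 1↦clo(λx. (x x), {loop↦0}), 2↦clo(λx. (x x), {loop↦0})} | K=[arg]]
t=10: [C=x | E={x↦2, loop↦0} | S={0↦2, 1↦clo(λx. (x x), {loop↦0}), 2↦clo(λx. (x x), {loop↦0})} | K=[fun]]
t=11: [C=(x x) | E={x↦3, loop↦0} | S={0↦2, 1↦clo(λx. (x x), {loop↦0}), 2↦clo(λx. (x x), {loop↦0}), 3↦clo(λx. (x x), {loop↦0})} | K=∅]
t=12: [C=x | E={x↦3, loop↦0} | S={0↦2, 1↦clo(λx. (x x), {loop↦0}), 2↦clo(λx. (x x), {loop↦0}), 3↦clo(λx. (x x), {loop↦0})} | K=[arg]]
→ 12 transitions taken and the configuration is still not final: no result within 12 steps

Answer: DIVERGES (no final state within 12 steps)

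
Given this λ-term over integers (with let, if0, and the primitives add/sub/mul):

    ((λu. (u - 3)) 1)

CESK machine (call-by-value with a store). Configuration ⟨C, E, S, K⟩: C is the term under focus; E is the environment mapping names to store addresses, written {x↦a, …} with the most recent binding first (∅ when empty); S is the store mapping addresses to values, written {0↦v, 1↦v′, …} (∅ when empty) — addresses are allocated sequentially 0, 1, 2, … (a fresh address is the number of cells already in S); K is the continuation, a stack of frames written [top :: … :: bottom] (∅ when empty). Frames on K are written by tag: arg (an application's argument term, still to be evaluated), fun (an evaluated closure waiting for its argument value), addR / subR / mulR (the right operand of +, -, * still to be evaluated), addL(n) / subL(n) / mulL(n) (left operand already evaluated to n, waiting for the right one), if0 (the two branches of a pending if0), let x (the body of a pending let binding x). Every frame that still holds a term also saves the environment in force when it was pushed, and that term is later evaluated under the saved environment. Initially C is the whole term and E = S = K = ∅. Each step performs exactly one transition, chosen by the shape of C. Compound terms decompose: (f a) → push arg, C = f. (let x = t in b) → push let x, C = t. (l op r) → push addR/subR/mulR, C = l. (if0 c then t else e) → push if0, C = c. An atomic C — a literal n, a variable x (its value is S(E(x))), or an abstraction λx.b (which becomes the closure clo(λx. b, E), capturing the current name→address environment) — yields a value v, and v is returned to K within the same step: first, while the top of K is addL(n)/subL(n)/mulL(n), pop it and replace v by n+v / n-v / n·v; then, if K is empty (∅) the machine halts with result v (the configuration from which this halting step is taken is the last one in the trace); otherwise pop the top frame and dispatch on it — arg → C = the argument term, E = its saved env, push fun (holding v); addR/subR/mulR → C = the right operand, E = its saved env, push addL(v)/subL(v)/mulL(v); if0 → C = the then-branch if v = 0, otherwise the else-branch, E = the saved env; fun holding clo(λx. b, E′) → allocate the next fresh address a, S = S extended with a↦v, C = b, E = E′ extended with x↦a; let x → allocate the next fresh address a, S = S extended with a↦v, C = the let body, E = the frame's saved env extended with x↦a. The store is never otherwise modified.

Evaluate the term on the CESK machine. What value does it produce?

[0] [C=((λu. (u - 3)) 1) | E=∅ | S=∅ | K=∅]
[1] [C=(λu. (u - 3)) | E=∅ | S=∅ | K=[arg]]
[2] [C=1 | E=∅ | S=∅ | K=[fun]]
[3] [C=(u - 3) | E={u↦0} | S={0↦1} | K=∅]
[4] [C=u | E={u↦0} | S={0↦1} | K=[subR]]
[5] [C=3 | E={u↦0} | S={0↦1} | K=[subL(1)]]
→ final value -2

Answer: -2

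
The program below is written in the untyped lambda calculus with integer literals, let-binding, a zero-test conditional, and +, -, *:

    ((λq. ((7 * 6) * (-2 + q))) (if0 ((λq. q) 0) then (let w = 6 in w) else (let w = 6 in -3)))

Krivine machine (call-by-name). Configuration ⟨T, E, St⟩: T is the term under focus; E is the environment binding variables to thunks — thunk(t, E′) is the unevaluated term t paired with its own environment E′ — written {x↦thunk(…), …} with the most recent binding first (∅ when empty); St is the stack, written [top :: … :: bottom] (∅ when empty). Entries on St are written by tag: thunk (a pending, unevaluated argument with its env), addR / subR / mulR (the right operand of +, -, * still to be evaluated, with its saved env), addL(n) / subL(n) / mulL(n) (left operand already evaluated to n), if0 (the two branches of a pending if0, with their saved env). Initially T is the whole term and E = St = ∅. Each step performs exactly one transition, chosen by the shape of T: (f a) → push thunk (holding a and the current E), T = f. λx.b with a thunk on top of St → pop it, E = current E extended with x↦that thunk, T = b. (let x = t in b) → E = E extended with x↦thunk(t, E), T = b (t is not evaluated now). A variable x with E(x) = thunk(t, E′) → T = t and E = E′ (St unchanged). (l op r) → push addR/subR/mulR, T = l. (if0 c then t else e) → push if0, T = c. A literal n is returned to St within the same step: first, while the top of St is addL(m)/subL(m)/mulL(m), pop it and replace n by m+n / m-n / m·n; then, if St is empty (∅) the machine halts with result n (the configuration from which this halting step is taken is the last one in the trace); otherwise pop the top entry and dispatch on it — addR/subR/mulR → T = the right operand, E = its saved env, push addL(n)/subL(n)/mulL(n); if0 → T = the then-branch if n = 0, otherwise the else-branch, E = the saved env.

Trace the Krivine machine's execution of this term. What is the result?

t=0: ⟨T=((λq. ((7 * 6) * (-2 + q))) (if0 ((λq. q) 0) then (let w = 6 in w) else (let w = 6 in -3))); E=∅; St=∅⟩
t=1: ⟨T=(λq. ((7 * 6) * (-2 + q))); E=∅; St=[thunk]⟩
t=2: ⟨T=((7 * 6) * (-2 + q)); E={q↦thunk((if0 ((λq. q) 0) then (let w = 6 in w) else (let w = 6 in -3)), ∅)}; St=∅⟩
t=3: ⟨T=(7 * 6); E={q↦thunk((if0 ((λq. q) 0) then (let w = 6 in w) else (let w = 6 in -3)), ∅)}; St=[mulR]⟩
t=4: ⟨T=7; E={q↦thunk((if0 ((λq. q) 0) then (let w = 6 in w) else (let w = 6 in -3)), ∅)}; St=[mulR :: mulR]⟩
t=5: ⟨T=6; E={q↦thunk((if0 ((λq. q) 0) then (let w = 6 in w) else (let w = 6 in -3)), ∅)}; St=[mulL(7) :: mulR]⟩
t=6: ⟨T=(-2 + q); E={q↦thunk((if0 ((λq. q) 0) then (let w = 6 in w) else (let w = 6 in -3)), ∅)}; St=[mulL(42)]⟩
t=7: ⟨T=-2; E={q↦thunk((if0 ((λq. q) 0) then (let w = 6 in w) else (let w = 6 in -3)), ∅)}; St=[addR :: mulL(42)]⟩
t=8: ⟨T=q; E={q↦thunk((if0 ((λq. q) 0) then (let w = 6 in w) else (let w = 6 in -3)), ∅)}; St=[addL(-2) :: mulL(42)]⟩
t=9: ⟨T=(if0 ((λq. q) 0) then (let w = 6 in w) else (let w = 6 in -3)); E=∅; St=[addL(-2) :: mulL(42)]⟩
t=10: ⟨T=((λq. q) 0); E=∅; St=[if0 :: addL(-2) :: mulL(42)]⟩
t=11: ⟨T=(λq. q); E=∅; St=[thunk :: if0 :: addL(-2) :: mulL(42)]⟩
t=12: ⟨T=q; E={q↦thunk(0, ∅)}; St=[if0 :: addL(-2) :: mulL(42)]⟩
t=13: ⟨T=0; E=∅; St=[if0 :: addL(-2) :: mulL(42)]⟩
t=14: ⟨T=(let w = 6 in w); E=∅; St=[addL(-2) :: mulL(42)]⟩
t=15: ⟨T=w; E={w↦thunk(6, ∅)}; St=[addL(-2) :: mulL(42)]⟩
t=16: ⟨T=6; E=∅; St=[addL(-2) :: mulL(42)]⟩
→ final value 168

Answer: 168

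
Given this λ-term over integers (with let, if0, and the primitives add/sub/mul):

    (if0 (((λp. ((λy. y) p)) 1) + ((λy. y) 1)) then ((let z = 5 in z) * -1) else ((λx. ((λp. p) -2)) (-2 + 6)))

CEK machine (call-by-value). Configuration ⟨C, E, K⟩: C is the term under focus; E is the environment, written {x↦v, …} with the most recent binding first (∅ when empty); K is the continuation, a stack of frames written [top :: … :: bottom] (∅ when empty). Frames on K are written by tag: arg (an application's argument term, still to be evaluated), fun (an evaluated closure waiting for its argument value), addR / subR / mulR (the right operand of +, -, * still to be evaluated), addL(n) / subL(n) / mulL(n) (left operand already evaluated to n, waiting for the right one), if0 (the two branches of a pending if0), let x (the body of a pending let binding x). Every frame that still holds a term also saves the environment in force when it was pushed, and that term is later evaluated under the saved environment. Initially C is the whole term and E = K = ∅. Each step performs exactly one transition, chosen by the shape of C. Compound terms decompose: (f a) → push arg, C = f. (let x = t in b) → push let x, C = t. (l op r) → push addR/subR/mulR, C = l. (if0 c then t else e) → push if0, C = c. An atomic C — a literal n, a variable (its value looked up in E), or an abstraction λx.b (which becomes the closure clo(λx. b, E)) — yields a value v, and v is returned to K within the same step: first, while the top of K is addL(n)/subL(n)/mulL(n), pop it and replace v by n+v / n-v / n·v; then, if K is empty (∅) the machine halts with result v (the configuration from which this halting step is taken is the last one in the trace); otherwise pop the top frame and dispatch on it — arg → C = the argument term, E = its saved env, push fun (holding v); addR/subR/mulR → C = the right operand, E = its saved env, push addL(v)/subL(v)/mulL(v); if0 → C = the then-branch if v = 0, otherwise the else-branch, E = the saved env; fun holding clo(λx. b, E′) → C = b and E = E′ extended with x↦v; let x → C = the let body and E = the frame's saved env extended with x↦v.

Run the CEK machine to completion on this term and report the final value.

step 0: [C=(if0 (((λp. ((λy. y) p)) 1) + ((λy. y) 1)) then ((let z = 5 in z) * -1) else ((λx. ((λp. p) -2)) (-2 + 6))) | E=∅ | K=∅]
step 1: [C=(((λp. ((λy. y) p)) 1) + ((λy. y) 1)) | E=∅ | K=[if0]]
step 2: [C=((λp. ((λy. y) p)) 1) | E=∅ | K=[addR :: if0]]
step 3: [C=(λp. ((λy. y) p)) | E=∅ | K=[arg :: addR :: if0]]
step 4: [C=1 | E=∅ | K=[fun :: addR :: if0]]
step 5: [C=((λy. y) p) | E={p↦1} | K=[addR :: if0]]
step 6: [C=(λy. y) | E={p↦1} | K=[arg :: addR :: if0]]
step 7: [C=p | E={p↦1} | K=[fun :: addR :: if0]]
step 8: [C=y | E={y↦1, p↦1} | K=[addR :: if0]]
step 9: [C=((λy. y) 1) | E=∅ | K=[addL(1) :: if0]]
step 10: [C=(λy. y) | E=∅ | K=[arg :: addL(1) :: if0]]
step 11: [C=1 | E=∅ | K=[fun :: addL(1) :: if0]]
step 12: [C=y | E={y↦1} | K=[addL(1) :: if0]]
step 13: [C=((λx. ((λp. p) -2)) (-2 + 6)) | E=∅ | K=∅]
step 14: [C=(λx. ((λp. p) -2)) | E=∅ | K=[arg]]
step 15: [C=(-2 + 6) | E=∅ | K=[fun]]
step 16: [C=-2 | E=∅ | K=[addR :: fun]]
step 17: [C=6 | E=∅ | K=[addL(-2) :: fun]]
step 18: [C=((λp. p) -2) | E={x↦4} | K=∅]
step 19: [C=(λp. p) | E={x↦4} | K=[arg]]
step 20: [C=-2 | E={x↦4} | K=[fun]]
step 21: [C=p | E={p↦-2, x↦4} | K=∅]
→ final value -2

Answer: -2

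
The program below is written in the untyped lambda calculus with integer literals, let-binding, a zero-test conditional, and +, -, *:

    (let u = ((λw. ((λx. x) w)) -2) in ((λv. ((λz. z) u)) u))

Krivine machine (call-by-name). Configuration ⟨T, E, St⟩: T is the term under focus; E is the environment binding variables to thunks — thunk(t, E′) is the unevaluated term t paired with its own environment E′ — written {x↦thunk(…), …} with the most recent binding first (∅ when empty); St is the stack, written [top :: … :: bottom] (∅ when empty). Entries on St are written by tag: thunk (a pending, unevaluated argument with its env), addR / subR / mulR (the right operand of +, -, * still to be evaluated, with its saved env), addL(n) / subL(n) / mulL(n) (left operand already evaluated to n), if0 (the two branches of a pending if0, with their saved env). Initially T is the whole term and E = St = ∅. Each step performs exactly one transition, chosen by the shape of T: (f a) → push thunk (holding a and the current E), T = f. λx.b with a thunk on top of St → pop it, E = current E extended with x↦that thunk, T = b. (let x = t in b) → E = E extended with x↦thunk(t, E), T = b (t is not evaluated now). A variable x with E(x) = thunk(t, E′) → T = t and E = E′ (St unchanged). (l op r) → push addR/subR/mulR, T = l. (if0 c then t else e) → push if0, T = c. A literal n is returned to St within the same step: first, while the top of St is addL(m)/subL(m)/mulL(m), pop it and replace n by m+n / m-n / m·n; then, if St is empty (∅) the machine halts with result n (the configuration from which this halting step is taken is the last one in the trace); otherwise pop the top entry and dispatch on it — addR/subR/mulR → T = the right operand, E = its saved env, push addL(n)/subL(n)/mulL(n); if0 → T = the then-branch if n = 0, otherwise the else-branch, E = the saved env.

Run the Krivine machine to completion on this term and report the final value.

Answer: -2

Machine steps:
t=0: ⟨T=(let u = ((λw. ((λx. x) w)) -2) in ((λv. ((λz. z) u)) u)); E=∅; St=∅⟩
t=1: ⟨T=((λv. ((λz. z) u)) u); E={u↦thunk(((λw. ((λx. x) w)) -2), ∅)}; St=∅⟩
t=2: ⟨T=(λv. ((λz. z) u)); E={u↦thunk(((λw. ((λx. x) w)) -2), ∅)}; St=[thunk]⟩
t=3: ⟨T=((λz. z) u); E={v↦thunk(u, {u↦thunk(((λw. ((λx. x) w)) -2), ∅)}), u↦thunk(((λw. ((λx. x) w)) -2), ∅)}; St=∅⟩
t=4: ⟨T=(λz. z); E={v↦thunk(u, {u↦thunk(((λw. ((λx. x) w)) -2), ∅)}), u↦thunk(((λw. ((λx. x) w)) -2), ∅)}; St=[thunk]⟩
t=5: ⟨T=z; E={z↦thunk(u, {v↦thunk(u, {u↦thunk(((λw. ((λx. x) w)) -2), ∅)}), u↦thunk(((λw. ((λx. x) w)) -2), ∅)}), v↦thunk(u, {u↦thunk(((λw. ((λx. x) w)) -2), ∅)}), u↦thunk(((λw. ((λx. x) w)) -2), ∅)}; St=∅⟩
t=6: ⟨T=u; E={v↦thunk(u, {u↦thunk(((λw. ((λx. x) w)) -2), ∅)}), u↦thunk(((λw. ((λx. x) w)) -2), ∅)}; St=∅⟩
t=7: ⟨T=((λw. ((λx. x) w)) -2); E=∅; St=∅⟩
t=8: ⟨T=(λw. ((λx. x) w)); E=∅; St=[thunk]⟩
t=9: ⟨T=((λx. x) w); E={w↦thunk(-2, ∅)}; St=∅⟩
t=10: ⟨T=(λx. x); E={w↦thunk(-2, ∅)}; St=[thunk]⟩
t=11: ⟨T=x; E={x↦thunk(w, {w↦thunk(-2, ∅)}), w↦thunk(-2, ∅)}; St=∅⟩
t=12: ⟨T=w; E={w↦thunk(-2, ∅)}; St=∅⟩
t=13: ⟨T=-2; E=∅; St=∅⟩
→ final value -2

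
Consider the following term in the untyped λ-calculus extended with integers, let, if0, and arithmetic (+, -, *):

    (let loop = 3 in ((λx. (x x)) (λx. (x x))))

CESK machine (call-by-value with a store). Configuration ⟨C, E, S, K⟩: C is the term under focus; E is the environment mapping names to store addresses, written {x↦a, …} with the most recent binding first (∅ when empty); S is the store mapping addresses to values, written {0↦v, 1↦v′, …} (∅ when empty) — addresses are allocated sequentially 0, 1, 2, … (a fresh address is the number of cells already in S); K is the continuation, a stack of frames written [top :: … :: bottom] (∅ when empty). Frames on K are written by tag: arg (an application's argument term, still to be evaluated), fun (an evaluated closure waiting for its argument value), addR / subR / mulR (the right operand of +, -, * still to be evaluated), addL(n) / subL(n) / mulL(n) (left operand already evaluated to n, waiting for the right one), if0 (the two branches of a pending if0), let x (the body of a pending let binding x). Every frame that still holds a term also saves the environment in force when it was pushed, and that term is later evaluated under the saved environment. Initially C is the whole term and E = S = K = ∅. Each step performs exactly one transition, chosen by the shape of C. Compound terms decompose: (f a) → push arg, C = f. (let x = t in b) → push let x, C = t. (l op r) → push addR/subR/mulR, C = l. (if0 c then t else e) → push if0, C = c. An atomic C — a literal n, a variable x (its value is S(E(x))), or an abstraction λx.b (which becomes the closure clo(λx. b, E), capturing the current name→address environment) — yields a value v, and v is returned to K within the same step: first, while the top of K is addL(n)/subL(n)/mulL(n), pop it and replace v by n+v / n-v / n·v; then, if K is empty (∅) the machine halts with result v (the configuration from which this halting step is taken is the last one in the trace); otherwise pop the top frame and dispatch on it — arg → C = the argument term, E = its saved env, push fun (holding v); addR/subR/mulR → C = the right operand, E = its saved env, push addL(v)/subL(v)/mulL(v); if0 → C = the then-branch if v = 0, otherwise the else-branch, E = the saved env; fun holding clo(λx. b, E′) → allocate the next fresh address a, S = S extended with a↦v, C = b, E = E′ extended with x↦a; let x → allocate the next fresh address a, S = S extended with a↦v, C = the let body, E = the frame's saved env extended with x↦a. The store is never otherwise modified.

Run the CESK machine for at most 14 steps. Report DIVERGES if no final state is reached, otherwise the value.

[0] <C=(let loop = 3 in ((λx. (x x)) (λx. (x x)))), E=∅, S=∅, K=∅>
[1] <C=3, E=∅, S=∅, K=[let loop]>
[2] <C=((λx. (x x)) (λx. (x x))), E={loop↦0}, S={0↦3}, K=∅>
[3] <C=(λx. (x x)), E={loop↦0}, S={0↦3}, K=[arg]>
[4] <C=(λx. (x x)), E={loop↦0}, S={0↦3}, K=[fun]>
[5] <C=(x x), E={x↦1, loop↦0}, S={0↦3, 1↦clo(λx. (x x), {loop↦0})}, K=∅>
[6] <C=x, E={x↦1, loop↦0}, S={0↦3, 1↦clo(λx. (x x), {loop↦0})}, K=[arg]>
[7] <C=x, E={x↦1, loop↦0}, S={0↦3, 1↦clo(λx. (x x), {loop↦0})}, K=[fun]>
[8] <C=(x x), E={x↦2, loop↦0}, S={0↦3, 1↦clo(λx. (x x), {loop↦0}), 2↦clo(λx. (x x), {loop↦0})}, K=∅>
[9] <C=x, E={x↦2, loop↦0}, S={0↦3, 1↦clo(λx. (x x), {loop↦0}), 2↦clo(λx. (x x), {loop↦0})}, K=[arg]>
[10] <C=x, E={x↦2, loop↦0}, S={0↦3, 1↦clo(λx. (x x), {loop↦0}), 2↦clo(λx. (x x), {loop↦0})}, K=[fun]>
[11] <C=(x x), E={x↦3, loop↦0}, S={0↦3, 1↦clo(λx. (x x), {loop↦0}), 2↦clo(λx. (x x), {loop↦0}), 3↦clo(λx. (x x), {loop↦0})}, K=∅>
[12] <C=x, E={x↦3, loop↦0}, S={0↦3, 1↦clo(λx. (x x), {loop↦0}), 2↦clo(λx. (x x), {loop↦0}), 3↦clo(λx. (x x), {loop↦0})}, K=[arg]>
[13] <C=x, E={x↦3, loop↦0}, S={0↦3, 1↦clo(λx. (x x), {loop↦0}), 2↦clo(λx. (x x), {loop↦0}), 3↦clo(λx. (x x), {loop↦0})}, K=[fun]>
[14] <C=(x x), E={x↦4, loop↦0}, S={0↦3, 1↦clo(λx. (x x), {loop↦0}), 2↦clo(λx. (x x), {loop↦0}), 3↦clo(λx. (x x), {loop↦0}), 4↦clo(λx. (x x), {loop↦0})}, K=∅>
→ 14 transitions taken and the configuration is still not final: no result within 14 steps

Answer: DIVERGES (no final state within 14 steps)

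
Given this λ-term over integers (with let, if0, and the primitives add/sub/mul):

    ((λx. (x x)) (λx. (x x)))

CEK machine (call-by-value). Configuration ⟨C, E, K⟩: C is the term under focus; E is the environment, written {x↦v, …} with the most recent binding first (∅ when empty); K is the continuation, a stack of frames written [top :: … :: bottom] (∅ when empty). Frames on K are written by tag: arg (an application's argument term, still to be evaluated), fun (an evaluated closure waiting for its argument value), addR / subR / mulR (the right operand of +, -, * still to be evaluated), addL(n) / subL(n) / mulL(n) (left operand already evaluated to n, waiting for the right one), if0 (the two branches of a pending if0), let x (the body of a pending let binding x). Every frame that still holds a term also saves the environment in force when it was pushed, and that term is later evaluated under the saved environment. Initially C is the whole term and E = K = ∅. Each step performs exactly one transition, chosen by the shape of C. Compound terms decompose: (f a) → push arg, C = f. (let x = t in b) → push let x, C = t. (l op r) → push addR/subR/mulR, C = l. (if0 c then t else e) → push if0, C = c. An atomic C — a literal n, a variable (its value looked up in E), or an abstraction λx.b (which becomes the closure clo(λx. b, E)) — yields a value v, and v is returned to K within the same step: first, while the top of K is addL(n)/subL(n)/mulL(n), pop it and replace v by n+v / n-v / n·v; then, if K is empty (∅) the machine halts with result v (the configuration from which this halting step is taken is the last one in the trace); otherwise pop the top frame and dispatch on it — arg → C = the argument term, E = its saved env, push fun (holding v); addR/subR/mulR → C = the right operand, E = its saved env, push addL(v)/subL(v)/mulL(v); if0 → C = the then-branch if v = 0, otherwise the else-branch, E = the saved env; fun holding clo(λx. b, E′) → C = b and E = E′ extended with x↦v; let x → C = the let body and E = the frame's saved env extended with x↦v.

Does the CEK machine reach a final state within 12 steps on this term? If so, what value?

Answer: DIVERGES (no final state within 12 steps)

Derivation:
[0] ⟨C=((λx. (x x)) (λx. (x x))); E=∅; K=∅⟩
[1] ⟨C=(λx. (x x)); E=∅; K=[arg]⟩
[2] ⟨C=(λx. (x x)); E=∅; K=[fun]⟩
[3] ⟨C=(x x); E={x↦clo(λx. (x x), ∅)}; K=∅⟩
[4] ⟨C=x; E={x↦clo(λx. (x x), ∅)}; K=[arg]⟩
[5] ⟨C=x; E={x↦clo(λx. (x x), ∅)}; K=[fun]⟩
… configuration repeats with period 3 (steps 3–5 recur indefinitely) …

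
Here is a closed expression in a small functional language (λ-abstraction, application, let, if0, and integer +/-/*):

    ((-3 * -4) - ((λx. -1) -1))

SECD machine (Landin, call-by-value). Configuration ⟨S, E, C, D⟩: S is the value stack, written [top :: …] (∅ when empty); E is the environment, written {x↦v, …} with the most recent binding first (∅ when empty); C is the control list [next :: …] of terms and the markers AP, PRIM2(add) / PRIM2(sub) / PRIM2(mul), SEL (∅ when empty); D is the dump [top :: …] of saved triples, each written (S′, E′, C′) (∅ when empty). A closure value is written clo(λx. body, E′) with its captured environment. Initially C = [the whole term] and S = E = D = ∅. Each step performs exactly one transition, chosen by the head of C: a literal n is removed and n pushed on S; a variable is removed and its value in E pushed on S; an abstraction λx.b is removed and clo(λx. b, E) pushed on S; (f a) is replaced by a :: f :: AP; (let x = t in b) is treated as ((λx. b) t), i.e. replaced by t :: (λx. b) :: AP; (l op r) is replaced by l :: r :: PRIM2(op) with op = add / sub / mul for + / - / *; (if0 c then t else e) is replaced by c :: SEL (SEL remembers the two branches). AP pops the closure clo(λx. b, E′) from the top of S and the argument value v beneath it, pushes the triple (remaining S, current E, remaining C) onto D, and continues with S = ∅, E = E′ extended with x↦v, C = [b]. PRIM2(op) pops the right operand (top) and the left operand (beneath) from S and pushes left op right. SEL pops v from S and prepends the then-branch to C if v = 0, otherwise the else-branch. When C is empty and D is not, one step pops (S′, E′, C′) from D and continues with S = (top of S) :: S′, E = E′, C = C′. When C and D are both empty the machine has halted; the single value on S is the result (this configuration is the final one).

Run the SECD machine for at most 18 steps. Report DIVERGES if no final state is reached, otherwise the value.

step 0: [S=∅ | E=∅ | C=[((-3 * -4) - ((λx. -1) -1))] | D=∅]
step 1: [S=∅ | E=∅ | C=[(-3 * -4) :: ((λx. -1) -1) :: PRIM2(sub)] | D=∅]
step 2: [S=∅ | E=∅ | C=[-3 :: -4 :: PRIM2(mul) :: ((λx. -1) -1) :: PRIM2(sub)] | D=∅]
step 3: [S=[-3] | E=∅ | C=[-4 :: PRIM2(mul) :: ((λx. -1) -1) :: PRIM2(sub)] | D=∅]
step 4: [S=[-4 :: -3] | E=∅ | C=[PRIM2(mul) :: ((λx. -1) -1) :: PRIM2(sub)] | D=∅]
step 5: [S=[12] | E=∅ | C=[((λx. -1) -1) :: PRIM2(sub)] | D=∅]
step 6: [S=[12] | E=∅ | C=[-1 :: (λx. -1) :: AP :: PRIM2(sub)] | D=∅]
step 7: [S=[-1 :: 12] | E=∅ | C=[(λx. -1) :: AP :: PRIM2(sub)] | D=∅]
step 8: [S=[clo(λx. -1, ∅) :: -1 :: 12] | E=∅ | C=[AP :: PRIM2(sub)] | D=∅]
step 9: [S=∅ | E={x↦-1} | C=[-1] | D=[([12], ∅, [PRIM2(sub)])]]
step 10: [S=[-1] | E={x↦-1} | C=∅ | D=[([12], ∅, [PRIM2(sub)])]]
step 11: [S=[-1 :: 12] | E=∅ | C=[PRIM2(sub)] | D=∅]
step 12: [S=[13] | E=∅ | C=∅ | D=∅]
→ final value 13

Answer: 13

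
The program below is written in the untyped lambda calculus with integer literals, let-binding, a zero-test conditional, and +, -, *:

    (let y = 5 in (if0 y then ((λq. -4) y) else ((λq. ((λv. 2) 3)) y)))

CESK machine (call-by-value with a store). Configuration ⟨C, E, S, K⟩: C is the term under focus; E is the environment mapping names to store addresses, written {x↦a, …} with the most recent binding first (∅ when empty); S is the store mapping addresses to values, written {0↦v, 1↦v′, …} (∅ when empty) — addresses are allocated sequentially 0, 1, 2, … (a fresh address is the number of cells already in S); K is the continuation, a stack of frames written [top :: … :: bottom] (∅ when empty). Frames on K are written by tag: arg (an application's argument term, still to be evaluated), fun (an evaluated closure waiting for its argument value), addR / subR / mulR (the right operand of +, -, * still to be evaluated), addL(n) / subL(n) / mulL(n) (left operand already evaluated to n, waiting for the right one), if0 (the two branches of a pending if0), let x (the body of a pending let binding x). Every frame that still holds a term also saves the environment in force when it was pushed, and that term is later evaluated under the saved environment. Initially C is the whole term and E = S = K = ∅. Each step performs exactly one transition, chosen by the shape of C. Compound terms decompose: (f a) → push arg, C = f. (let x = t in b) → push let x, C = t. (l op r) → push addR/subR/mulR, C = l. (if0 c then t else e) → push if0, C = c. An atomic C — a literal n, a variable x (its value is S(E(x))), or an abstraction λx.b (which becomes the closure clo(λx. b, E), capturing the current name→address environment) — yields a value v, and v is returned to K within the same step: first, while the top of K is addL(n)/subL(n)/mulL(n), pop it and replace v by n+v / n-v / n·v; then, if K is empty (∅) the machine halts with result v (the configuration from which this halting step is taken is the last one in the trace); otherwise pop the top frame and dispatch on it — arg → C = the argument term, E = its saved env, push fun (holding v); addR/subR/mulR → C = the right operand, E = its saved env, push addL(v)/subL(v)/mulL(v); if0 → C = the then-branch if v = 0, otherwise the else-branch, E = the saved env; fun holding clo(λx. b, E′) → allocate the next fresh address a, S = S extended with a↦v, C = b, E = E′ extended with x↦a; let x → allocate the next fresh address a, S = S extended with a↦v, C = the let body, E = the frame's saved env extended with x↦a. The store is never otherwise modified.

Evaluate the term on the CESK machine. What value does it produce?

Answer: 2

Machine steps:
[0] <C=(let y = 5 in (if0 y then ((λq. -4) y) else ((λq. ((λv. 2) 3)) y))), E=∅, S=∅, K=∅>
[1] <C=5, E=∅, S=∅, K=[let y]>
[2] <C=(if0 y then ((λq. -4) y) else ((λq. ((λv. 2) 3)) y)), E={y↦0}, S={0↦5}, K=∅>
[3] <C=y, E={y↦0}, S={0↦5}, K=[if0]>
[4] <C=((λq. ((λv. 2) 3)) y), E={y↦0}, S={0↦5}, K=∅>
[5] <C=(λq. ((λv. 2) 3)), E={y↦0}, S={0↦5}, K=[arg]>
[6] <C=y, E={y↦0}, S={0↦5}, K=[fun]>
[7] <C=((λv. 2) 3), E={q↦1, y↦0}, S={0↦5, 1↦5}, K=∅>
[8] <C=(λv. 2), E={q↦1, y↦0}, S={0↦5, 1↦5}, K=[arg]>
[9] <C=3, E={q↦1, y↦0}, S={0↦5, 1↦5}, K=[fun]>
[10] <C=2, E={v↦2, q↦1, y↦0}, S={0↦5, 1↦5, 2↦3}, K=∅>
→ final value 2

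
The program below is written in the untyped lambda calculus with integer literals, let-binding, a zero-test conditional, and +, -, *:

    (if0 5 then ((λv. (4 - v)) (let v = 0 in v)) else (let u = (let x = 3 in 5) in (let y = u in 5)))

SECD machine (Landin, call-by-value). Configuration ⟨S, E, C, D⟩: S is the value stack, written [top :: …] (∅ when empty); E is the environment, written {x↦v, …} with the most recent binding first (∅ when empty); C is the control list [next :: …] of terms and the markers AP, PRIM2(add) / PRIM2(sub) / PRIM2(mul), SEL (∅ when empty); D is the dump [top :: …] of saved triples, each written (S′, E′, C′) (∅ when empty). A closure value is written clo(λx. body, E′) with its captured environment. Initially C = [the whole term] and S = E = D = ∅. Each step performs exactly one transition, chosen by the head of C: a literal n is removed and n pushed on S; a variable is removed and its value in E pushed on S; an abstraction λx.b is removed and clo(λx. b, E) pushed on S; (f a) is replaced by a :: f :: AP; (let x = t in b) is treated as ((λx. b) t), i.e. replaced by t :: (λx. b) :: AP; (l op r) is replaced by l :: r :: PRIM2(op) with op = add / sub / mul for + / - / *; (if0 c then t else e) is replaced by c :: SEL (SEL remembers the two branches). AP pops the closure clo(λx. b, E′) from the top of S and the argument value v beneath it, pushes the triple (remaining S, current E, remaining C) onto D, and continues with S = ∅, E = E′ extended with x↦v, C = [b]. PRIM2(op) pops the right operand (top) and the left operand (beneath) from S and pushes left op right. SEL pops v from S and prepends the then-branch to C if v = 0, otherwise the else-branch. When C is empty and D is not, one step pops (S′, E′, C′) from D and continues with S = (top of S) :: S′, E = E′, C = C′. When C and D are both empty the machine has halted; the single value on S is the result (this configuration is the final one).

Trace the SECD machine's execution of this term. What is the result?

0. [S=∅ | E=∅ | C=[(if0 5 then ((λv. (4 - v)) (let v = 0 in v)) else (let u = (let x = 3 in 5) in (let y = u in 5)))] | D=∅]
1. [S=∅ | E=∅ | C=[5 :: SEL] | D=∅]
2. [S=[5] | E=∅ | C=[SEL] | D=∅]
3. [S=∅ | E=∅ | C=[(let u = (let x = 3 in 5) in (let y = u in 5))] | D=∅]
4. [S=∅ | E=∅ | C=[(let x = 3 in 5) :: (λu. (let y = u in 5)) :: AP] | D=∅]
5. [S=∅ | E=∅ | C=[3 :: (λx. 5) :: AP :: (λu. (let y = u in 5)) :: AP] | D=∅]
6. [S=[3] | E=∅ | C=[(λx. 5) :: AP :: (λu. (let y = u in 5)) :: AP] | D=∅]
7. [S=[clo(λx. 5, ∅) :: 3] | E=∅ | C=[AP :: (λu. (let y = u in 5)) :: AP] | D=∅]
8. [S=∅ | E={x↦3} | C=[5] | D=[(∅, ∅, [(λu. (let y = u in 5)) :: AP])]]
9. [S=[5] | E={x↦3} | C=∅ | D=[(∅, ∅, [(λu. (let y = u in 5)) :: AP])]]
10. [S=[5] | E=∅ | C=[(λu. (let y = u in 5)) :: AP] | D=∅]
11. [S=[clo(λu. (let y = u in 5), ∅) :: 5] | E=∅ | C=[AP] | D=∅]
12. [S=∅ | E={u↦5} | C=[(let y = u in 5)] | D=[(∅, ∅, ∅)]]
13. [S=∅ | E={u↦5} | C=[u :: (λy. 5) :: AP] | D=[(∅, ∅, ∅)]]
14. [S=[5] | E={u↦5} | C=[(λy. 5) :: AP] | D=[(∅, ∅, ∅)]]
15. [S=[clo(λy. 5, {u↦5}) :: 5] | E={u↦5} | C=[AP] | D=[(∅, ∅, ∅)]]
16. [S=∅ | E={y↦5, u↦5} | C=[5] | D=[(∅, {u↦5}, ∅) :: (∅, ∅, ∅)]]
17. [S=[5] | E={y↦5, u↦5} | C=∅ | D=[(∅, {u↦5}, ∅) :: (∅, ∅, ∅)]]
18. [S=[5] | E={u↦5} | C=∅ | D=[(∅, ∅, ∅)]]
19. [S=[5] | E=∅ | C=∅ | D=∅]
→ final value 5

Answer: 5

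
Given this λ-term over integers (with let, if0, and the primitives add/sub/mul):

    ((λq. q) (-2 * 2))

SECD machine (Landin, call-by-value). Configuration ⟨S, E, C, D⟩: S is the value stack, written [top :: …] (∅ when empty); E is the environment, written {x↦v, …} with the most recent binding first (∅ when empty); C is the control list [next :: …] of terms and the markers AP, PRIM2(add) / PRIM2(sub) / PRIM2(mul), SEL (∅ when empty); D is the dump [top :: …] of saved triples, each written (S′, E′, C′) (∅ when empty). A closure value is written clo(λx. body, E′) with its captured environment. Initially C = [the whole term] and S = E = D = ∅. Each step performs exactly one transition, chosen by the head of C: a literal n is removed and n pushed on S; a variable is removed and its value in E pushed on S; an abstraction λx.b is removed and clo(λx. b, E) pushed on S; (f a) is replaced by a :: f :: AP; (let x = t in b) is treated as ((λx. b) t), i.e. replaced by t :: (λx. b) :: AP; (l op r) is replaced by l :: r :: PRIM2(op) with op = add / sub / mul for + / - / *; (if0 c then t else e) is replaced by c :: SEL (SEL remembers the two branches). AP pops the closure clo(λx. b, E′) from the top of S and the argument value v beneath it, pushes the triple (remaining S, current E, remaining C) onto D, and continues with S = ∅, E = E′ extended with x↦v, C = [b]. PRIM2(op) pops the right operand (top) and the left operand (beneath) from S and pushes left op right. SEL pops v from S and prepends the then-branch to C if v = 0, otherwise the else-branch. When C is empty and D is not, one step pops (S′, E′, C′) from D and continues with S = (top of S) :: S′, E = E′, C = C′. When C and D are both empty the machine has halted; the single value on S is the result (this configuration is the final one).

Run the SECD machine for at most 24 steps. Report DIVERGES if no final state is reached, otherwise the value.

[0] [S=∅ | E=∅ | C=[((λq. q) (-2 * 2))] | D=∅]
[1] [S=∅ | E=∅ | C=[(-2 * 2) :: (λq. q) :: AP] | D=∅]
[2] [S=∅ | E=∅ | C=[-2 :: 2 :: PRIM2(mul) :: (λq. q) :: AP] | D=∅]
[3] [S=[-2] | E=∅ | C=[2 :: PRIM2(mul) :: (λq. q) :: AP] | D=∅]
[4] [S=[2 :: -2] | E=∅ | C=[PRIM2(mul) :: (λq. q) :: AP] | D=∅]
[5] [S=[-4] | E=∅ | C=[(λq. q) :: AP] | D=∅]
[6] [S=[clo(λq. q, ∅) :: -4] | E=∅ | C=[AP] | D=∅]
[7] [S=∅ | E={q↦-4} | C=[q] | D=[(∅, ∅, ∅)]]
[8] [S=[-4] | E={q↦-4} | C=∅ | D=[(∅, ∅, ∅)]]
[9] [S=[-4] | E=∅ | C=∅ | D=∅]
→ final value -4

Answer: -4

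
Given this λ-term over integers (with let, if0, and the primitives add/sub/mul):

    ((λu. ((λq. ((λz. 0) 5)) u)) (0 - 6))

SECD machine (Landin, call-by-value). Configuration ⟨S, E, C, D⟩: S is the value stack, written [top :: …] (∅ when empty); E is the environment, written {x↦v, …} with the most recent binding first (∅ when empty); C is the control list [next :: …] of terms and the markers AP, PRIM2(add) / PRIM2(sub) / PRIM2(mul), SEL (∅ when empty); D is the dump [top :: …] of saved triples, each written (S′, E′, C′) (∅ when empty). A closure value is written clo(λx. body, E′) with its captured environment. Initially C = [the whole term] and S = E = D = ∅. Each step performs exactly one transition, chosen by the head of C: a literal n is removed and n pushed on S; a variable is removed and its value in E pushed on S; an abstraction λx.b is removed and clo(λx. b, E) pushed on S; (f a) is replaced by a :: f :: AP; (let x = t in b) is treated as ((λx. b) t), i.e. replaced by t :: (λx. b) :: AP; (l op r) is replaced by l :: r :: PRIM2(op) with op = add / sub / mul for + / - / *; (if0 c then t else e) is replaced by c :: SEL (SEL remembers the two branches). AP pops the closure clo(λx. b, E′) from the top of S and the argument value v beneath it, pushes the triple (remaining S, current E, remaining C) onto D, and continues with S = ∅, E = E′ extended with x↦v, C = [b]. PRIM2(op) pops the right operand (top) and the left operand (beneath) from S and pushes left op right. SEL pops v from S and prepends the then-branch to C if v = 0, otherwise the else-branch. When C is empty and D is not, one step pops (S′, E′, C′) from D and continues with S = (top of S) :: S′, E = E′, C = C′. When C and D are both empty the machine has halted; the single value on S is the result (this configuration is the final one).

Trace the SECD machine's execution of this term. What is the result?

step 0: [S=∅ | E=∅ | C=[((λu. ((λq. ((λz. 0) 5)) u)) (0 - 6))] | D=∅]
step 1: [S=∅ | E=∅ | C=[(0 - 6) :: (λu. ((λq. ((λz. 0) 5)) u)) :: AP] | D=∅]
step 2: [S=∅ | E=∅ | C=[0 :: 6 :: PRIM2(sub) :: (λu. ((λq. ((λz. 0) 5)) u)) :: AP] | D=∅]
step 3: [S=[0] | E=∅ | C=[6 :: PRIM2(sub) :: (λu. ((λq. ((λz. 0) 5)) u)) :: AP] | D=∅]
step 4: [S=[6 :: 0] | E=∅ | C=[PRIM2(sub) :: (λu. ((λq. ((λz. 0) 5)) u)) :: AP] | D=∅]
step 5: [S=[-6] | E=∅ | C=[(λu. ((λq. ((λz. 0) 5)) u)) :: AP] | D=∅]
step 6: [S=[clo(λu. ((λq. ((λz. 0) 5)) u), ∅) :: -6] | E=∅ | C=[AP] | D=∅]
step 7: [S=∅ | E={u↦-6} | C=[((λq. ((λz. 0) 5)) u)] | D=[(∅, ∅, ∅)]]
step 8: [S=∅ | E={u↦-6} | C=[u :: (λq. ((λz. 0) 5)) :: AP] | D=[(∅, ∅, ∅)]]
step 9: [S=[-6] | E={u↦-6} | C=[(λq. ((λz. 0) 5)) :: AP] | D=[(∅, ∅, ∅)]]
step 10: [S=[clo(λq. ((λz. 0) 5), {u↦-6}) :: -6] | E={u↦-6} | C=[AP] | D=[(∅, ∅, ∅)]]
step 11: [S=∅ | E={q↦-6, u↦-6} | C=[((λz. 0) 5)] | D=[(∅, {u↦-6}, ∅) :: (∅, ∅, ∅)]]
step 12: [S=∅ | E={q↦-6, u↦-6} | C=[5 :: (λz. 0) :: AP] | D=[(∅, {u↦-6}, ∅) :: (∅, ∅, ∅)]]
step 13: [S=[5] | E={q↦-6, u↦-6} | C=[(λz. 0) :: AP] | D=[(∅, {u↦-6}, ∅) :: (∅, ∅, ∅)]]
step 14: [S=[clo(λz. 0, {q↦-6, u↦-6}) :: 5] | E={q↦-6, u↦-6} | C=[AP] | D=[(∅, {u↦-6}, ∅) :: (∅, ∅, ∅)]]
step 15: [S=∅ | E={z↦5, q↦-6, u↦-6} | C=[0] | D=[(∅, {q↦-6, u↦-6}, ∅) :: (∅, {u↦-6}, ∅) :: (∅, ∅, ∅)]]
step 16: [S=[0] | E={z↦5, q↦-6, u↦-6} | C=∅ | D=[(∅, {q↦-6, u↦-6}, ∅) :: (∅, {u↦-6}, ∅) :: (∅, ∅, ∅)]]
step 17: [S=[0] | E={q↦-6, u↦-6} | C=∅ | D=[(∅, {u↦-6}, ∅) :: (∅, ∅, ∅)]]
step 18: [S=[0] | E={u↦-6} | C=∅ | D=[(∅, ∅, ∅)]]
step 19: [S=[0] | E=∅ | C=∅ | D=∅]
→ final value 0

Answer: 0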